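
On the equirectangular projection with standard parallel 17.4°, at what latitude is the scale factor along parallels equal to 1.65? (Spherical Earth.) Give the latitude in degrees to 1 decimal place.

54.7°

With standard parallel φ₀ = 17.4°, the equirectangular projection gives x = Rλ cos φ₀, y = Rφ, so h = 1 and k = cos 17.4° / cos φ.
k = cos φ₀ / cos φ = 1.65  ⇒  cos φ = cos 17.4° / 1.65 = 0.5783.
φ = arccos(0.5783) ≈ 54.7°.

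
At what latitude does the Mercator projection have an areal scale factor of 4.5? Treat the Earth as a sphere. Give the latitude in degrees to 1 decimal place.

Mercator areal scale is sec²φ.
sec²φ = 4.5  ⇒  cos²φ = 0.2222  ⇒  cos φ = 0.4714.
φ = arccos(0.4714) ≈ 61.9°.

61.9°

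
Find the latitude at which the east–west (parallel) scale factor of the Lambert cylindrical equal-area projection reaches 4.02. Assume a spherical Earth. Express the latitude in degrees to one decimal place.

75.6°

The Lambert cylindrical equal-area projection is the cylindrical equal-area projection with its standard parallel at the equator (φ₀ = 0). Cylindrical equal-area (φ₀ = 0°): h = cos φ / cos 0° along meridians, k = cos 0° / cos φ along parallels; h·k = 1.
k = cos φ₀ / cos φ = 4.02  ⇒  cos φ = cos 0° / 4.02 = 0.2488.
φ = arccos(0.2488) ≈ 75.6°.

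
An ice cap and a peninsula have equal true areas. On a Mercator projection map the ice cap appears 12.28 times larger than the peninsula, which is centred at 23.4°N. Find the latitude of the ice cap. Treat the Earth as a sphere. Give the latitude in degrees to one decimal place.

On Mercator, (apparent₁)/(apparent₂) = sec²φ₁ / sec²φ₂ when true areas are equal.
cos²φ₂ / cos²φ₁ = 12.28  ⇒  cos φ₁ = cos 23.4° / √12.28 = 0.9178/3.504 = 0.2619.
φ₁ = arccos(0.2619) ≈ 74.8°.

74.8°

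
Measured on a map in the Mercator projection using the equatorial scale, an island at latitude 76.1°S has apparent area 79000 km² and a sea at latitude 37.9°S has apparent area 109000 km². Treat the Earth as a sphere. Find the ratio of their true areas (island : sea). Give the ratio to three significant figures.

0.0672

Since Mercator area scale is 1/cos²φ, the true area equals the apparent area multiplied by cos²φ.
True area of island: 79000 × cos²(76.1°) = 79000 × 0.05771 = 4559 km².
True area of sea: 109000 × cos²(37.9°) = 109000 × 0.6227 = 67870 km².
Ratio = 4559 / 67870 ≈ 0.0672.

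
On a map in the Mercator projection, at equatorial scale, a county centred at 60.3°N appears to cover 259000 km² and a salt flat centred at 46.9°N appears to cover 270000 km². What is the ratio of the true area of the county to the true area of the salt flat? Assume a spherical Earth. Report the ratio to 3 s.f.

Since Mercator area scale is 1/cos²φ, the true area equals the apparent area multiplied by cos²φ.
True area of county: 259000 × cos²(60.3°) = 259000 × 0.2455 = 63580 km².
True area of salt flat: 270000 × cos²(46.9°) = 270000 × 0.4669 = 126100 km².
Ratio = 63580 / 126100 ≈ 0.504.

0.504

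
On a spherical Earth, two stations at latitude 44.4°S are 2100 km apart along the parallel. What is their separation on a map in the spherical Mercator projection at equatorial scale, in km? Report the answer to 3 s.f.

Mercator is conformal, so the point scale is isotropic: h = k = sec φ = 1/cos φ.
Along the parallel, k = sec 44.4° = 1/0.7145 = 1.400.
Map distance = 2100 × 1.400 ≈ 2940 km.

2940 km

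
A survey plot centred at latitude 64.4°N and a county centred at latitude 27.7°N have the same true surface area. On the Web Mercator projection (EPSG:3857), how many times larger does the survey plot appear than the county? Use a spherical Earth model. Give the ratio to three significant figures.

Mercator areal scale is sec²φ.
At 64.4°: sec²(64.4°) = 1/0.4321² = 5.356.
At 27.7°: sec²(27.7°) = 1/0.8854² = 1.276.
Ratio = 5.356/1.276 = cos²(27.7°)/cos²(64.4°) ≈ 4.20.

4.20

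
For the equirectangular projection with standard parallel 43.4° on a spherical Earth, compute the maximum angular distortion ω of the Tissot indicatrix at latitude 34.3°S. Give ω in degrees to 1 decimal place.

7.4°

In the equirectangular projection with standard parallel φ₀ = 43.4° (x = Rλ cos φ₀, y = Rφ), meridians are true-scale (h = 1) and the parallel scale is k = cos φ₀ / cos φ.
At 34.3°: h = 1.000, k = 0.8795; principal scales a = 1.000, b = 0.8795.
sin(ω/2) = (a − b)/(a + b) = 0.1205/1.880 = 0.06410, so ω = 2 arcsin(0.06410) ≈ 7.4°.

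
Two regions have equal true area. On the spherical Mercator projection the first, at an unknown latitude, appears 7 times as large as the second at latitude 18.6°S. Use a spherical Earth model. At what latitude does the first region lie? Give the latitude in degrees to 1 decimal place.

69.0°

Mercator areal scale is sec²φ, so apparent-area ratio = sec²φ₁ / sec²φ₂ = cos²φ₂ / cos²φ₁.
cos²φ₂ / cos²φ₁ = 7  ⇒  cos φ₁ = cos 18.6° / √7 = 0.9478/2.646 = 0.3582.
φ₁ = arccos(0.3582) ≈ 69.0°.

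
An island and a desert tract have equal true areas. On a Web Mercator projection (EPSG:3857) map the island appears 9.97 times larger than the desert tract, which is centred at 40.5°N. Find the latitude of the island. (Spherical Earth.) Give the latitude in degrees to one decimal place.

76.1°

For equal true areas on Mercator, apparent areas scale as sec²φ, so the ratio is cos²φ₂ / cos²φ₁.
cos²φ₂ / cos²φ₁ = 9.97  ⇒  cos φ₁ = cos 40.5° / √9.97 = 0.7604/3.158 = 0.2408.
φ₁ = arccos(0.2408) ≈ 76.1°.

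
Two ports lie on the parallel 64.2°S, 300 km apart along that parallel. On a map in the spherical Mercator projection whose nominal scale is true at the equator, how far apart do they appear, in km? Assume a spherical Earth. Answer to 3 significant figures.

689 km

For Mercator, h = k = sec φ (a conformal cylindrical projection has a single point scale, 1/cos φ).
Along the parallel, k = sec 64.2° = 1/0.4352 = 2.298.
Map distance = 300 × 2.298 ≈ 689 km.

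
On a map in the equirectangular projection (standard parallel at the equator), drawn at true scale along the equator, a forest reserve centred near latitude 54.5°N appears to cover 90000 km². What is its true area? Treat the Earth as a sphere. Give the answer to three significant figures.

52300 km²

Plate carrée maps x = Rλ, y = Rφ. The meridian scale is h = 1 and the parallel scale is k = 1/cos φ = sec φ.
Areal scale = h·k = 1 × sec φ; at 54.5°, h = 1.000, k = 1.722, so h·k = 1.722.
True area = apparent / (areal scale) = 90000 / 1.722 ≈ 52300 km².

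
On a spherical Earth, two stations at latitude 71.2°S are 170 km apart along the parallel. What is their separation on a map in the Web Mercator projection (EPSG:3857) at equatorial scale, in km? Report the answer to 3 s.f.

Mercator is conformal, so the point scale is isotropic: h = k = sec φ = 1/cos φ.
Along the parallel, k = sec 71.2° = 1/0.3223 = 3.103.
Map distance = 170 × 3.103 ≈ 528 km.

528 km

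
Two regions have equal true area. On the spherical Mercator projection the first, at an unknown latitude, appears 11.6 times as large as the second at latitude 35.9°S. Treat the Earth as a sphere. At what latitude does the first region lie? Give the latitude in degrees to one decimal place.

76.2°

For equal true areas on Mercator, apparent areas scale as sec²φ, so the ratio is cos²φ₂ / cos²φ₁.
cos²φ₂ / cos²φ₁ = 11.6  ⇒  cos φ₁ = cos 35.9° / √11.6 = 0.8100/3.406 = 0.2378.
φ₁ = arccos(0.2378) ≈ 76.2°.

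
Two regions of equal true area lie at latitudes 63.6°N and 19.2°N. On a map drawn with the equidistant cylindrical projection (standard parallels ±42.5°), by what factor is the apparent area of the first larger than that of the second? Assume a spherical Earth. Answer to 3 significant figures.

In the equirectangular projection with standard parallel φ₀ = 42.5° (x = Rλ cos φ₀, y = Rφ), meridians are true-scale (h = 1) and the parallel scale is k = cos φ₀ / cos φ.
Areal scale at 63.6°: h·k = 1.000 × 1.658 = 1.658.
Areal scale at 19.2°: h·k = 1.000 × 0.7807 = 0.7807.
Ratio = 1.658/0.7807 ≈ 2.12.

2.12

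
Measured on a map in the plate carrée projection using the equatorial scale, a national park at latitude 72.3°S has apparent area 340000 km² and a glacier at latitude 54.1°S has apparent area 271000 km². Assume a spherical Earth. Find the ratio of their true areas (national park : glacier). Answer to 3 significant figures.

Plate carrée has h = 1 and k = sec φ, giving areal scale sec φ; true area = (apparent area) · cos φ.
True area of national park: 340000 × cos(72.3°) = 340000 × 0.3040 = 103400 km².
True area of glacier: 271000 × cos(54.1°) = 271000 × 0.5864 = 158900 km².
Ratio = 103400 / 158900 ≈ 0.651.

0.651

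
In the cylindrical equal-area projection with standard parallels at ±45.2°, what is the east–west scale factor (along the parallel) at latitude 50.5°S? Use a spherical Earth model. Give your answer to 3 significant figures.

1.11

Cylindrical equal-area (φ₀ = 45.2°): h = cos φ / cos 45.2° along meridians, k = cos 45.2° / cos φ along parallels; h·k = 1.
k = cos 45.2° / cos 50.5° = 0.7046/0.6361 = 1.108.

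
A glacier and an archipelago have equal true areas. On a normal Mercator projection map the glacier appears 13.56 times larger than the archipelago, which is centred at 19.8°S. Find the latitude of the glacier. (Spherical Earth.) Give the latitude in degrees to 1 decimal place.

75.2°

Mercator areal scale is sec²φ, so apparent-area ratio = sec²φ₁ / sec²φ₂ = cos²φ₂ / cos²φ₁.
cos²φ₂ / cos²φ₁ = 13.56  ⇒  cos φ₁ = cos 19.8° / √13.56 = 0.9409/3.682 = 0.2555.
φ₁ = arccos(0.2555) ≈ 75.2°.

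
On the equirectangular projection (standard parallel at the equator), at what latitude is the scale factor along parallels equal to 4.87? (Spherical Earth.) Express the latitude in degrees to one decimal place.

Plate carrée: h = 1, k = sec φ along parallels.
sec φ = 4.87  ⇒  cos φ = 0.2053  ⇒  φ ≈ 78.2°.

78.2°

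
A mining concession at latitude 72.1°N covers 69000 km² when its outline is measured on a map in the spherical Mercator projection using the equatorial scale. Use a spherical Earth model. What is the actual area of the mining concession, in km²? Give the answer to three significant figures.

6520 km²

Mercator is conformal, so the point scale is isotropic: h = k = sec φ = 1/cos φ.
Areal scale = k² = sec²φ = 1/cos²(72.1°) = 1/0.3074² = 10.59.
True area = apparent / (areal scale) = 69000 / 10.59 ≈ 6520 km².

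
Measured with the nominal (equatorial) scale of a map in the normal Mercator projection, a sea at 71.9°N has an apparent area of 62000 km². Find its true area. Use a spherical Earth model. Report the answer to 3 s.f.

For Mercator, h = k = sec φ (a conformal cylindrical projection has a single point scale, 1/cos φ).
Areal scale = k² = sec²φ = 1/cos²(71.9°) = 1/0.3107² = 10.36.
True area = apparent / (areal scale) = 62000 / 10.36 ≈ 5980 km².

5980 km²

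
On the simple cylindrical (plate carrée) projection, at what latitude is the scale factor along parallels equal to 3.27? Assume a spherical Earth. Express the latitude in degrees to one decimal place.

72.2°

Plate carrée: h = 1, k = sec φ along parallels.
sec φ = 3.27  ⇒  cos φ = 0.3058  ⇒  φ ≈ 72.2°.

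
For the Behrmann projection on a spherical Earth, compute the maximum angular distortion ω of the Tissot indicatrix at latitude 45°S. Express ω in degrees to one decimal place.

23.1°

Behrmann is a cylindrical equal-area projection with standard parallels at ±30°. A cylindrical equal-area projection with standard parallel φ₀ has meridian scale h = cos φ / cos φ₀ and parallel scale k = cos φ₀ / cos φ (so areas are preserved, h·k = 1).
At 45°: h = 0.8165, k = 1.225; principal scales a = 1.225, b = 0.8165.
sin(ω/2) = (a − b)/(a + b) = 0.4082/2.041 = 0.2000, so ω = 2 arcsin(0.2000) ≈ 23.1°.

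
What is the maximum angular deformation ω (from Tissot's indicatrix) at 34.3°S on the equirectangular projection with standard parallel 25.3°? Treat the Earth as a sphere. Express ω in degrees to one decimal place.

In the equirectangular projection with standard parallel φ₀ = 25.3° (x = Rλ cos φ₀, y = Rφ), meridians are true-scale (h = 1) and the parallel scale is k = cos φ₀ / cos φ.
At 34.3°: h = 1.000, k = 1.094; principal scales a = 1.094, b = 1.000.
sin(ω/2) = (a − b)/(a + b) = 0.09440/2.094 = 0.04507, so ω = 2 arcsin(0.04507) ≈ 5.2°.

5.2°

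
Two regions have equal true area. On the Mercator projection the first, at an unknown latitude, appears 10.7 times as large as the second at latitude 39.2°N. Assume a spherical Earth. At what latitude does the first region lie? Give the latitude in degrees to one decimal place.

76.3°

Mercator areal scale is sec²φ, so apparent-area ratio = sec²φ₁ / sec²φ₂ = cos²φ₂ / cos²φ₁.
cos²φ₂ / cos²φ₁ = 10.7  ⇒  cos φ₁ = cos 39.2° / √10.7 = 0.7749/3.271 = 0.2369.
φ₁ = arccos(0.2369) ≈ 76.3°.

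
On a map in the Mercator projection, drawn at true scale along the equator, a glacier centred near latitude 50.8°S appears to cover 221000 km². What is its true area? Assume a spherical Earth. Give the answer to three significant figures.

88300 km²

For Mercator, h = k = sec φ (a conformal cylindrical projection has a single point scale, 1/cos φ).
Areal scale = k² = sec²φ = 1/cos²(50.8°) = 1/0.6320² = 2.503.
True area = apparent / (areal scale) = 221000 / 2.503 ≈ 88300 km².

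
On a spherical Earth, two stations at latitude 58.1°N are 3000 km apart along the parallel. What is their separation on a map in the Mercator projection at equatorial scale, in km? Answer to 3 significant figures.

5680 km

For Mercator, h = k = sec φ (a conformal cylindrical projection has a single point scale, 1/cos φ).
Along the parallel, k = sec 58.1° = 1/0.5284 = 1.892.
Map distance = 3000 × 1.892 ≈ 5680 km.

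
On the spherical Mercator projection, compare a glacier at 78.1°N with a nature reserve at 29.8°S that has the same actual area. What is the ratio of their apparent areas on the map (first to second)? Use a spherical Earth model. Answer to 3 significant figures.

17.7

Mercator is conformal with k = sec φ, so areal scale = k² = sec²φ.
At 78.1°: sec²(78.1°) = 1/0.2062² = 23.52.
At 29.8°: sec²(29.8°) = 1/0.8678² = 1.328.
Ratio = 23.52/1.328 = cos²(29.8°)/cos²(78.1°) ≈ 17.7.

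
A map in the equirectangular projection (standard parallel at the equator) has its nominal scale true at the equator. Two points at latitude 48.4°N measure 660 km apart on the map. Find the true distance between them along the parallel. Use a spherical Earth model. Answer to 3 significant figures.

In the plate carrée (x = Rλ, y = Rφ), meridians are true-scale (h = 1) and parallels are stretched by k = sec φ.
Along the parallel at 48.4°, map distances are exaggerated by k = sec 48.4° = 1.506.
True distance = 660 / 1.506 = 660 × cos 48.4° ≈ 438 km.

438 km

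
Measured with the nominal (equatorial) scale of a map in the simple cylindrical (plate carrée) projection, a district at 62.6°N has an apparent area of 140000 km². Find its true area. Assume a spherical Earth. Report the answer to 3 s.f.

In the plate carrée (x = Rλ, y = Rφ), meridians are true-scale (h = 1) and parallels are stretched by k = sec φ.
Areal scale = h·k = 1 × sec φ; at 62.6°, h = 1.000, k = 2.173, so h·k = 2.173.
True area = apparent / (areal scale) = 140000 / 2.173 ≈ 64400 km².

64400 km²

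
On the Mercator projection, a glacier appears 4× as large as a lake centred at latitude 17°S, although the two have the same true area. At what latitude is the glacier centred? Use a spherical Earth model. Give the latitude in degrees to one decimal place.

For equal true areas on Mercator, apparent areas scale as sec²φ, so the ratio is cos²φ₂ / cos²φ₁.
cos²φ₂ / cos²φ₁ = 4  ⇒  cos φ₁ = cos 17° / √4 = 0.9563/2.000 = 0.4782.
φ₁ = arccos(0.4782) ≈ 61.4°.

61.4°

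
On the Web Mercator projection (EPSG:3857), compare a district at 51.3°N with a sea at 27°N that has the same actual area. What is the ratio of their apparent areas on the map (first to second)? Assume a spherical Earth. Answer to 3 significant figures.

Mercator is conformal with k = sec φ, so areal scale = k² = sec²φ.
At 51.3°: sec²(51.3°) = 1/0.6252² = 2.558.
At 27°: sec²(27°) = 1/0.8910² = 1.260.
Ratio = 2.558/1.260 = cos²(27°)/cos²(51.3°) ≈ 2.03.

2.03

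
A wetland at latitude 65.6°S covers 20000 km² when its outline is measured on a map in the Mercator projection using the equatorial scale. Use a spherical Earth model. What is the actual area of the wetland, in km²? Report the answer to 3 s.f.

The Mercator projection is conformal; its linear scale factor is the same in every direction and equals sec φ = 1/cos φ.
Areal scale = k² = sec²φ = 1/cos²(65.6°) = 1/0.4131² = 5.860.
True area = apparent / (areal scale) = 20000 / 5.860 ≈ 3410 km².

3410 km²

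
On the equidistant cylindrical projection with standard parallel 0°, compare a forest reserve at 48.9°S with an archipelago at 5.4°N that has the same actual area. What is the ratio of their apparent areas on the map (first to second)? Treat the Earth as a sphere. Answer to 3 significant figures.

1.51

Plate carrée maps x = Rλ, y = Rφ. The meridian scale is h = 1 and the parallel scale is k = 1/cos φ = sec φ.
Areal scale at 48.9°: h·k = 1.000 × 1.521 = 1.521.
Areal scale at 5.4°: h·k = 1.000 × 1.004 = 1.004.
Ratio = 1.521/1.004 ≈ 1.51.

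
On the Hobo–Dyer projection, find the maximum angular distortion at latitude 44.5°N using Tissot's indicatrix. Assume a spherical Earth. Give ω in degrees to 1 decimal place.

Hobo–Dyer is a cylindrical equal-area projection with standard parallels at ±37.5°. For cylindrical equal-area with standard parallel φ₀, h = cos φ / cos φ₀ and k = cos φ₀ / cos φ, so h·k = 1.
At 44.5°: h = 0.8990, k = 1.112; principal scales a = 1.112, b = 0.8990.
sin(ω/2) = (a − b)/(a + b) = 0.2133/2.011 = 0.1060, so ω = 2 arcsin(0.1060) ≈ 12.2°.

12.2°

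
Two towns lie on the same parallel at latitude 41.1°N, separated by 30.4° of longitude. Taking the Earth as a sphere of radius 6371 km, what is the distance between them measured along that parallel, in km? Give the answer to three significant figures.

2550 km

Arc length along a parallel = R cos φ · Δλ (with Δλ in radians).
= 6371 × cos 41.1° × (30.4° × π/180) = 6371 × 0.7536 × 0.5306 ≈ 2550 km.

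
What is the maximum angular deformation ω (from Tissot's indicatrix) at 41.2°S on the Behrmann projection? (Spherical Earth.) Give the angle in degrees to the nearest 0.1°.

The Behrmann projection is cylindrical equal-area with φ₀ = 30°. Cylindrical equal-area (φ₀ = 30°): h = cos φ / cos 30° along meridians, k = cos 30° / cos φ along parallels; h·k = 1.
At 41.2°: h = 0.8688, k = 1.151; principal scales a = 1.151, b = 0.8688.
sin(ω/2) = (a − b)/(a + b) = 0.2822/2.020 = 0.1397, so ω = 2 arcsin(0.1397) ≈ 16.1°.

16.1°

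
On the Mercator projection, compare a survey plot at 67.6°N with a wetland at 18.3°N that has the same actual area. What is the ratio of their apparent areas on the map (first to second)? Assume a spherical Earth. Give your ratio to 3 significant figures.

6.21

Mercator is conformal with k = sec φ, so areal scale = k² = sec²φ.
At 67.6°: sec²(67.6°) = 1/0.3811² = 6.886.
At 18.3°: sec²(18.3°) = 1/0.9494² = 1.109.
Ratio = 6.886/1.109 = cos²(18.3°)/cos²(67.6°) ≈ 6.21.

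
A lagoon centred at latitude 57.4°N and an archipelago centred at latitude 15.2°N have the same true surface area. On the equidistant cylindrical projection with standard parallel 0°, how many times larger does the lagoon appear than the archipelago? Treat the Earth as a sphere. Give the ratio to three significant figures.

1.79

In the plate carrée (x = Rλ, y = Rφ), meridians are true-scale (h = 1) and parallels are stretched by k = sec φ.
Areal scale at 57.4°: h·k = 1.000 × 1.856 = 1.856.
Areal scale at 15.2°: h·k = 1.000 × 1.036 = 1.036.
Ratio = 1.856/1.036 ≈ 1.79.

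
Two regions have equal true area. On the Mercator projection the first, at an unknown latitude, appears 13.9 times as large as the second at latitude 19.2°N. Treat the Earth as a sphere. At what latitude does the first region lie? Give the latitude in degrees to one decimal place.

75.3°

Mercator areal scale is sec²φ, so apparent-area ratio = sec²φ₁ / sec²φ₂ = cos²φ₂ / cos²φ₁.
cos²φ₂ / cos²φ₁ = 13.9  ⇒  cos φ₁ = cos 19.2° / √13.9 = 0.9444/3.728 = 0.2533.
φ₁ = arccos(0.2533) ≈ 75.3°.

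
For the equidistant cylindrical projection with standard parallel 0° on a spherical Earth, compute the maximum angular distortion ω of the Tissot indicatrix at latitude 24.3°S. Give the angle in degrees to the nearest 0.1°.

Plate carrée maps x = Rλ, y = Rφ. The meridian scale is h = 1 and the parallel scale is k = 1/cos φ = sec φ.
At 24.3°: h = 1.000, k = 1.097; principal scales a = 1.097, b = 1.000.
sin(ω/2) = (a − b)/(a + b) = 0.09721/2.097 = 0.04635, so ω = 2 arcsin(0.04635) ≈ 5.3°.

5.3°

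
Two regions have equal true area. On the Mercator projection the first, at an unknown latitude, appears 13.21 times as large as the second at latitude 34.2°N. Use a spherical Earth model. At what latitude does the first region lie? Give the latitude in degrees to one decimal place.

Mercator areal scale is sec²φ, so apparent-area ratio = sec²φ₁ / sec²φ₂ = cos²φ₂ / cos²φ₁.
cos²φ₂ / cos²φ₁ = 13.21  ⇒  cos φ₁ = cos 34.2° / √13.21 = 0.8271/3.635 = 0.2276.
φ₁ = arccos(0.2276) ≈ 76.8°.

76.8°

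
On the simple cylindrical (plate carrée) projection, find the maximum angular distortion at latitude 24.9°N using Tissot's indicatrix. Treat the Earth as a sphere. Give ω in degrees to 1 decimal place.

5.6°

For the equirectangular projection with φ₀ = 0 (plate carrée), h = 1 along meridians and k = sec φ along parallels.
At 24.9°: h = 1.000, k = 1.102; principal scales a = 1.102, b = 1.000.
sin(ω/2) = (a − b)/(a + b) = 0.1025/2.102 = 0.04874, so ω = 2 arcsin(0.04874) ≈ 5.6°.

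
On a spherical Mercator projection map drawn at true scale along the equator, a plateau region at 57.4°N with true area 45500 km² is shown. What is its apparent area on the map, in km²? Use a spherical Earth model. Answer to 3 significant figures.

157000 km²

For Mercator, h = k = sec φ (a conformal cylindrical projection has a single point scale, 1/cos φ).
Areal scale = k² = sec²φ = 1/cos²(57.4°) = 1/0.5388² = 3.445.
Apparent area = 45500 × 3.445 ≈ 157000 km².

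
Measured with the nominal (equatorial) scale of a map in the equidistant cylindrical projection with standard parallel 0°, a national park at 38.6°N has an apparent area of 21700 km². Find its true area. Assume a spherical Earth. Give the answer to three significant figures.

17000 km²

For the equirectangular projection with φ₀ = 0 (plate carrée), h = 1 along meridians and k = sec φ along parallels.
Areal scale = h·k = 1 × sec φ; at 38.6°, h = 1.000, k = 1.280, so h·k = 1.280.
True area = apparent / (areal scale) = 21700 / 1.280 ≈ 17000 km².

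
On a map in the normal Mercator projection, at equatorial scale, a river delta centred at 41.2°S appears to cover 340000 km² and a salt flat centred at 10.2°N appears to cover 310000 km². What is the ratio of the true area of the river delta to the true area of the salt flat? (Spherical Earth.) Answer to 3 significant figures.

On Mercator the areal scale is sec²φ, so true area = apparent × cos²φ.
True area of river delta: 340000 × cos²(41.2°) = 340000 × 0.5661 = 192500 km².
True area of salt flat: 310000 × cos²(10.2°) = 310000 × 0.9686 = 300300 km².
Ratio = 192500 / 300300 ≈ 0.641.

0.641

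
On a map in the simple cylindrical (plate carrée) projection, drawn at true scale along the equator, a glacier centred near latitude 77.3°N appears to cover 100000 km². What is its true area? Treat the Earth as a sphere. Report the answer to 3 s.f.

For the equirectangular projection with φ₀ = 0 (plate carrée), h = 1 along meridians and k = sec φ along parallels.
Areal scale = h·k = 1 × sec φ; at 77.3°, h = 1.000, k = 4.549, so h·k = 4.549.
True area = apparent / (areal scale) = 100000 / 4.549 ≈ 22000 km².

22000 km²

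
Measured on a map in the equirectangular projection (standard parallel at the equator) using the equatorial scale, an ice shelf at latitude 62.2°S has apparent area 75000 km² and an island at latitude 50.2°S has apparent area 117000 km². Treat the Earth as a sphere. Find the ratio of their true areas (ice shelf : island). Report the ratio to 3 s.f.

0.467

On the plate carrée, areal scale = h·k = 1 × sec φ, so true area = apparent × cos φ.
True area of ice shelf: 75000 × cos(62.2°) = 75000 × 0.4664 = 34980 km².
True area of island: 117000 × cos(50.2°) = 117000 × 0.6401 = 74890 km².
Ratio = 34980 / 74890 ≈ 0.467.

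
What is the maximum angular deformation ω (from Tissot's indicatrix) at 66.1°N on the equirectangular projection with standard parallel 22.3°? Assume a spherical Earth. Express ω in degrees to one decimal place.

46.0°

The equidistant cylindrical projection with φ₀ = 22.3° has h = 1 (meridians true) and k = cos φ₀ / cos φ along parallels.
At 66.1°: h = 1.000, k = 2.284; principal scales a = 2.284, b = 1.000.
sin(ω/2) = (a − b)/(a + b) = 1.284/3.284 = 0.3909, so ω = 2 arcsin(0.3909) ≈ 46.0°.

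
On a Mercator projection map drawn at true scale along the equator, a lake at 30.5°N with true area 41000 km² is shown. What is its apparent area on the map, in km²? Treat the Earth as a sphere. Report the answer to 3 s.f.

Mercator is conformal, so the point scale is isotropic: h = k = sec φ = 1/cos φ.
Areal scale = k² = sec²φ = 1/cos²(30.5°) = 1/0.8616² = 1.347.
Apparent area = 41000 × 1.347 ≈ 55200 km².

55200 km²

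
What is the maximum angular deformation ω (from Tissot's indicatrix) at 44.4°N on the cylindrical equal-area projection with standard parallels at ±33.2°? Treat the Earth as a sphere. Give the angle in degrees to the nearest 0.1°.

18.0°

A cylindrical equal-area projection with standard parallel φ₀ has meridian scale h = cos φ / cos φ₀ and parallel scale k = cos φ₀ / cos φ (so areas are preserved, h·k = 1).
At 44.4°: h = 0.8539, k = 1.171; principal scales a = 1.171, b = 0.8539.
sin(ω/2) = (a − b)/(a + b) = 0.3173/2.025 = 0.1567, so ω = 2 arcsin(0.1567) ≈ 18.0°.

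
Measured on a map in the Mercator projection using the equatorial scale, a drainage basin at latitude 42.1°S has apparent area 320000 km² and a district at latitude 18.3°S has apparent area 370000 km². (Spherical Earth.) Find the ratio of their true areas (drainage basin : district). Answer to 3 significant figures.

On Mercator the areal scale is sec²φ, so true area = apparent × cos²φ.
True area of drainage basin: 320000 × cos²(42.1°) = 320000 × 0.5505 = 176200 km².
True area of district: 370000 × cos²(18.3°) = 370000 × 0.9014 = 333500 km².
Ratio = 176200 / 333500 ≈ 0.528.

0.528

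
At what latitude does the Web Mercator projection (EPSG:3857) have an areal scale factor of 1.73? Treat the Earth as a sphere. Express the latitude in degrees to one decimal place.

Mercator areal scale is sec²φ.
sec²φ = 1.73  ⇒  cos²φ = 0.5780  ⇒  cos φ = 0.7603.
φ = arccos(0.7603) ≈ 40.5°.

40.5°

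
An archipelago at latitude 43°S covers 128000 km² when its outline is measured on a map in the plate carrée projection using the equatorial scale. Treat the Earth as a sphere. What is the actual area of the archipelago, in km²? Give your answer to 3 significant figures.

In the plate carrée (x = Rλ, y = Rφ), meridians are true-scale (h = 1) and parallels are stretched by k = sec φ.
Areal scale = h·k = 1 × sec φ; at 43°, h = 1.000, k = 1.367, so h·k = 1.367.
True area = apparent / (areal scale) = 128000 / 1.367 ≈ 93600 km².

93600 km²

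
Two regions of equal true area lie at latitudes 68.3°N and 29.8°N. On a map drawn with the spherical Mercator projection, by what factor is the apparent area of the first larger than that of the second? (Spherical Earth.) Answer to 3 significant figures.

Mercator is conformal with k = sec φ, so areal scale = k² = sec²φ.
At 68.3°: sec²(68.3°) = 1/0.3697² = 7.315.
At 29.8°: sec²(29.8°) = 1/0.8678² = 1.328.
Ratio = 7.315/1.328 = cos²(29.8°)/cos²(68.3°) ≈ 5.51.

5.51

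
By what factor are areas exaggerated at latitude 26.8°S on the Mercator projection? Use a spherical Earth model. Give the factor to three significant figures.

For Mercator, h = k = sec φ (a conformal cylindrical projection has a single point scale, 1/cos φ).
Areal scale = k² = sec²φ = 1/cos²(26.8°) = 1/0.8926² = 1.255.

1.26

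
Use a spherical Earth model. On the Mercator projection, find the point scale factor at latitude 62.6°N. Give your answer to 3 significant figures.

2.17

Mercator is conformal, so the point scale is isotropic: h = k = sec φ = 1/cos φ.
k = 1/cos 62.6° = 1/0.4602 = 2.173.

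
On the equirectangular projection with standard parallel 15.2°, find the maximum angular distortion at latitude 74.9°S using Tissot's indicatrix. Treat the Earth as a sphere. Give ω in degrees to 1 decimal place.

70.2°

In the equirectangular projection with standard parallel φ₀ = 15.2° (x = Rλ cos φ₀, y = Rφ), meridians are true-scale (h = 1) and the parallel scale is k = cos φ₀ / cos φ.
At 74.9°: h = 1.000, k = 3.704; principal scales a = 3.704, b = 1.000.
sin(ω/2) = (a − b)/(a + b) = 2.704/4.704 = 0.5749, so ω = 2 arcsin(0.5749) ≈ 70.2°.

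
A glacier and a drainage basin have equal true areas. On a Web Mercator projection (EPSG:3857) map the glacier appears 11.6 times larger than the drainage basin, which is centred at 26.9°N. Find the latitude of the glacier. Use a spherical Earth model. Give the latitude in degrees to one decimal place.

74.8°

Mercator areal scale is sec²φ, so apparent-area ratio = sec²φ₁ / sec²φ₂ = cos²φ₂ / cos²φ₁.
cos²φ₂ / cos²φ₁ = 11.6  ⇒  cos φ₁ = cos 26.9° / √11.6 = 0.8918/3.406 = 0.2618.
φ₁ = arccos(0.2618) ≈ 74.8°.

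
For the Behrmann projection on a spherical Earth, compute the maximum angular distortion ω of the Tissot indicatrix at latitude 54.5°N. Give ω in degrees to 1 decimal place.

44.6°

Behrmann is a cylindrical equal-area projection with standard parallels at ±30°. A cylindrical equal-area projection with standard parallel φ₀ has meridian scale h = cos φ / cos φ₀ and parallel scale k = cos φ₀ / cos φ (so areas are preserved, h·k = 1).
At 54.5°: h = 0.6705, k = 1.491; principal scales a = 1.491, b = 0.6705.
sin(ω/2) = (a − b)/(a + b) = 0.8208/2.162 = 0.3797, so ω = 2 arcsin(0.3797) ≈ 44.6°.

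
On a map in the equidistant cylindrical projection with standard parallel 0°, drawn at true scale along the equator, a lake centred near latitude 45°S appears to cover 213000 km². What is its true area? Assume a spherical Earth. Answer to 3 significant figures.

In the plate carrée (x = Rλ, y = Rφ), meridians are true-scale (h = 1) and parallels are stretched by k = sec φ.
Areal scale = h·k = 1 × sec φ; at 45°, h = 1.000, k = 1.414, so h·k = 1.414.
True area = apparent / (areal scale) = 213000 / 1.414 ≈ 151000 km².

151000 km²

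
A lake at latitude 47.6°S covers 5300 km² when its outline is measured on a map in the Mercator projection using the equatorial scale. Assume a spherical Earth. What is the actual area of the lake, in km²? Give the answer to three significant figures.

2410 km²

The Mercator projection is conformal; its linear scale factor is the same in every direction and equals sec φ = 1/cos φ.
Areal scale = k² = sec²φ = 1/cos²(47.6°) = 1/0.6743² = 2.199.
True area = apparent / (areal scale) = 5300 / 2.199 ≈ 2410 km².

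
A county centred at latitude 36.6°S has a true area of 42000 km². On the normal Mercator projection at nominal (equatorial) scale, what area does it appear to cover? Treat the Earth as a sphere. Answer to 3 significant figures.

65200 km²

For Mercator, h = k = sec φ (a conformal cylindrical projection has a single point scale, 1/cos φ).
Areal scale = k² = sec²φ = 1/cos²(36.6°) = 1/0.8028² = 1.552.
Apparent area = 42000 × 1.552 ≈ 65200 km².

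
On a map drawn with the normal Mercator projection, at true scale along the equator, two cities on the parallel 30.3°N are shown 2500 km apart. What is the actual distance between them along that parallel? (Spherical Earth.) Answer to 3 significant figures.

2160 km

For Mercator, h = k = sec φ (a conformal cylindrical projection has a single point scale, 1/cos φ).
Along the parallel at 30.3°, map distances are exaggerated by k = sec 30.3° = 1.158.
True distance = 2500 / 1.158 = 2500 × cos 30.3° ≈ 2160 km.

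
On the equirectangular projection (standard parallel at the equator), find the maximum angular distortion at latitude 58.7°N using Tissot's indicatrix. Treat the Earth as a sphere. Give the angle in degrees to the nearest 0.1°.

36.9°

For the equirectangular projection with φ₀ = 0 (plate carrée), h = 1 along meridians and k = sec φ along parallels.
At 58.7°: h = 1.000, k = 1.925; principal scales a = 1.925, b = 1.000.
sin(ω/2) = (a − b)/(a + b) = 0.9249/2.925 = 0.3162, so ω = 2 arcsin(0.3162) ≈ 36.9°.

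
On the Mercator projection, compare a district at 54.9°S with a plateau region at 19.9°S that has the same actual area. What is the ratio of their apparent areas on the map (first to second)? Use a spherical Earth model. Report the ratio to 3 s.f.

2.67

On Mercator, area is exaggerated by sec²φ = 1/cos²φ.
At 54.9°: sec²(54.9°) = 1/0.5750² = 3.025.
At 19.9°: sec²(19.9°) = 1/0.9403² = 1.131.
Ratio = 3.025/1.131 = cos²(19.9°)/cos²(54.9°) ≈ 2.67.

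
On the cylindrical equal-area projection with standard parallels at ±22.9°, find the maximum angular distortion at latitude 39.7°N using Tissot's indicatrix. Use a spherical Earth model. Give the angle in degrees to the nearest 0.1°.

20.5°

For cylindrical equal-area with standard parallel φ₀, h = cos φ / cos φ₀ and k = cos φ₀ / cos φ, so h·k = 1.
At 39.7°: h = 0.8352, k = 1.197; principal scales a = 1.197, b = 0.8352.
sin(ω/2) = (a − b)/(a + b) = 0.3621/2.033 = 0.1781, so ω = 2 arcsin(0.1781) ≈ 20.5°.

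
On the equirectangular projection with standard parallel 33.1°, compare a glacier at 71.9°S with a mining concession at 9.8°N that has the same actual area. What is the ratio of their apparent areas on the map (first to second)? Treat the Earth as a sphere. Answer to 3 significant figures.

With standard parallel φ₀ = 33.1°, the equirectangular projection gives x = Rλ cos φ₀, y = Rφ, so h = 1 and k = cos 33.1° / cos φ.
Areal scale at 71.9°: h·k = 1.000 × 2.696 = 2.696.
Areal scale at 9.8°: h·k = 1.000 × 0.8501 = 0.8501.
Ratio = 2.696/0.8501 ≈ 3.17.

3.17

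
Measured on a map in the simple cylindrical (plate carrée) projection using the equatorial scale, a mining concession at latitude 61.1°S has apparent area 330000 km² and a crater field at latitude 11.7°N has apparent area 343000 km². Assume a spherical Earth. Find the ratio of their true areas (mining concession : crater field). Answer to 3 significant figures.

0.475

Plate carrée has h = 1 and k = sec φ, giving areal scale sec φ; true area = (apparent area) · cos φ.
True area of mining concession: 330000 × cos(61.1°) = 330000 × 0.4833 = 159500 km².
True area of crater field: 343000 × cos(11.7°) = 343000 × 0.9792 = 335900 km².
Ratio = 159500 / 335900 ≈ 0.475.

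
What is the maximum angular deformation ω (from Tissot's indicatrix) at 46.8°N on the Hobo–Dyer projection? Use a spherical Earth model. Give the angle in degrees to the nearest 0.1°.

16.8°

Hobo–Dyer is a cylindrical equal-area projection with standard parallels at ±37.5°. Cylindrical equal-area (φ₀ = 37.5°): h = cos φ / cos 37.5° along meridians, k = cos 37.5° / cos φ along parallels; h·k = 1.
At 46.8°: h = 0.8629, k = 1.159; principal scales a = 1.159, b = 0.8629.
sin(ω/2) = (a − b)/(a + b) = 0.2961/2.022 = 0.1465, so ω = 2 arcsin(0.1465) ≈ 16.8°.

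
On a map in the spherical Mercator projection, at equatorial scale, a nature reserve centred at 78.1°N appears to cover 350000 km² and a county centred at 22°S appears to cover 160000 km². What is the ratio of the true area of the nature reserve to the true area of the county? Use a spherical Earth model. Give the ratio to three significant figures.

Since Mercator area scale is 1/cos²φ, the true area equals the apparent area multiplied by cos²φ.
True area of nature reserve: 350000 × cos²(78.1°) = 350000 × 0.04252 = 14880 km².
True area of county: 160000 × cos²(22°) = 160000 × 0.8597 = 137500 km².
Ratio = 14880 / 137500 ≈ 0.108.

0.108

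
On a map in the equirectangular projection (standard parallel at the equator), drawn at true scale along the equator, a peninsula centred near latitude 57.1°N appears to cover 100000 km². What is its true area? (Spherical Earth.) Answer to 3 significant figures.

54300 km²

For the equirectangular projection with φ₀ = 0 (plate carrée), h = 1 along meridians and k = sec φ along parallels.
Areal scale = h·k = 1 × sec φ; at 57.1°, h = 1.000, k = 1.841, so h·k = 1.841.
True area = apparent / (areal scale) = 100000 / 1.841 ≈ 54300 km².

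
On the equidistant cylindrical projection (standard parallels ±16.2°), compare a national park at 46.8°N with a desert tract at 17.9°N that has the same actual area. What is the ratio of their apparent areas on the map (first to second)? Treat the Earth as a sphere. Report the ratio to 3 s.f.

The equidistant cylindrical projection with φ₀ = 16.2° has h = 1 (meridians true) and k = cos φ₀ / cos φ along parallels.
Areal scale at 46.8°: h·k = 1.000 × 1.403 = 1.403.
Areal scale at 17.9°: h·k = 1.000 × 1.009 = 1.009.
Ratio = 1.403/1.009 ≈ 1.39.

1.39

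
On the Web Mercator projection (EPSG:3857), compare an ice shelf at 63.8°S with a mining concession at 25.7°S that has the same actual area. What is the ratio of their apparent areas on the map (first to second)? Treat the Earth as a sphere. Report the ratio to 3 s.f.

4.17

Mercator is conformal with k = sec φ, so areal scale = k² = sec²φ.
At 63.8°: sec²(63.8°) = 1/0.4415² = 5.130.
At 25.7°: sec²(25.7°) = 1/0.9011² = 1.232.
Ratio = 5.130/1.232 = cos²(25.7°)/cos²(63.8°) ≈ 4.17.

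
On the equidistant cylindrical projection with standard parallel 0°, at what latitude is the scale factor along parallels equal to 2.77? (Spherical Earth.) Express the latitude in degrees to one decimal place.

68.8°

Plate carrée: h = 1, k = sec φ along parallels.
sec φ = 2.77  ⇒  cos φ = 0.3610  ⇒  φ ≈ 68.8°.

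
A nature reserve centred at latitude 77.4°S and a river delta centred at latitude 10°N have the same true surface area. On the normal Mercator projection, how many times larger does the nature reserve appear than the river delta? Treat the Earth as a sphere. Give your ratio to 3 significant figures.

Mercator is conformal with k = sec φ, so areal scale = k² = sec²φ.
At 77.4°: sec²(77.4°) = 1/0.2181² = 21.01.
At 10°: sec²(10°) = 1/0.9848² = 1.031.
Ratio = 21.01/1.031 = cos²(10°)/cos²(77.4°) ≈ 20.4.

20.4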